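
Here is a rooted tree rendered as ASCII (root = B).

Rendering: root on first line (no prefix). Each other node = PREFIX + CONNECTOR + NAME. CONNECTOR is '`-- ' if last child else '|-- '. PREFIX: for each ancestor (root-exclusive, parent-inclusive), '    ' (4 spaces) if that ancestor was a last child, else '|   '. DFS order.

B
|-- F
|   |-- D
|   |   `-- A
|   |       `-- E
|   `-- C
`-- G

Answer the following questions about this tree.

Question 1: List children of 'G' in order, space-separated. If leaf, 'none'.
Node G's children (from adjacency): (leaf)

Answer: none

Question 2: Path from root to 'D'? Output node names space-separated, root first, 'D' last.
Walk down from root: B -> F -> D

Answer: B F D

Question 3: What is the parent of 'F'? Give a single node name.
Answer: B

Derivation:
Scan adjacency: F appears as child of B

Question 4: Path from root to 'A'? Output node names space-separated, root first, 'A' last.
Answer: B F D A

Derivation:
Walk down from root: B -> F -> D -> A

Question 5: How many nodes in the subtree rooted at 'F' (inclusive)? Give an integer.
Subtree rooted at F contains: A, C, D, E, F
Count = 5

Answer: 5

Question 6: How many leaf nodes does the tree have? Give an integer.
Leaves (nodes with no children): C, E, G

Answer: 3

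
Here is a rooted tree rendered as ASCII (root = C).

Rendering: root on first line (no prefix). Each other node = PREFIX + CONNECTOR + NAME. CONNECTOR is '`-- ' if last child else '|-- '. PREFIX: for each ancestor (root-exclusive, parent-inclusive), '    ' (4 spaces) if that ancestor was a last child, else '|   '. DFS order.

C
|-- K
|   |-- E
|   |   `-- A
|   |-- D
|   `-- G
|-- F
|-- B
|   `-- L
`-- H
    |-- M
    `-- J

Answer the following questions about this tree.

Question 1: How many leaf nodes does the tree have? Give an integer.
Leaves (nodes with no children): A, D, F, G, J, L, M

Answer: 7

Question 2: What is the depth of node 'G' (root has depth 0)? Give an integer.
Path from root to G: C -> K -> G
Depth = number of edges = 2

Answer: 2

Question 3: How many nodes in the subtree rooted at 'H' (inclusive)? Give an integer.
Answer: 3

Derivation:
Subtree rooted at H contains: H, J, M
Count = 3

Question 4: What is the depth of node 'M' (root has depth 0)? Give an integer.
Path from root to M: C -> H -> M
Depth = number of edges = 2

Answer: 2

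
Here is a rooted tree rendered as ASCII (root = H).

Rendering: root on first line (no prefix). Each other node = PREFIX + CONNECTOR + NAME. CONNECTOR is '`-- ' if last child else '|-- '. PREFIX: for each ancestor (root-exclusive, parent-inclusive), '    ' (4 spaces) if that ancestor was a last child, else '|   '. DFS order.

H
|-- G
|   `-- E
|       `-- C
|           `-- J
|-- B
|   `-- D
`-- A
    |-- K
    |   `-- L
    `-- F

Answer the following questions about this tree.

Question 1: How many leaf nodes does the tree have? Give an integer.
Leaves (nodes with no children): D, F, J, L

Answer: 4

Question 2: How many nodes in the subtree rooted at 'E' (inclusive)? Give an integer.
Answer: 3

Derivation:
Subtree rooted at E contains: C, E, J
Count = 3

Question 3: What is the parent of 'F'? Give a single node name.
Answer: A

Derivation:
Scan adjacency: F appears as child of A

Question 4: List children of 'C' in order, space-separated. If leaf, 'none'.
Node C's children (from adjacency): J

Answer: J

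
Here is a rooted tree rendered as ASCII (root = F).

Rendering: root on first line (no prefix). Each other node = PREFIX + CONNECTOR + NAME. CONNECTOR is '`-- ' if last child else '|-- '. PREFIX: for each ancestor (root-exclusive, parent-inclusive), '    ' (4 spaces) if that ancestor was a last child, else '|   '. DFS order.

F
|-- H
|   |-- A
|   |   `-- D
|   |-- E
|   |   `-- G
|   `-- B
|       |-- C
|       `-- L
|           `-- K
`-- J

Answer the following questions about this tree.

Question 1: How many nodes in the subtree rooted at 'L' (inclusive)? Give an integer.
Subtree rooted at L contains: K, L
Count = 2

Answer: 2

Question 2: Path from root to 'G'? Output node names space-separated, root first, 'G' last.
Answer: F H E G

Derivation:
Walk down from root: F -> H -> E -> G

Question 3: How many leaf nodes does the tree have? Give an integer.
Answer: 5

Derivation:
Leaves (nodes with no children): C, D, G, J, K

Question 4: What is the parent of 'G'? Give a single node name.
Answer: E

Derivation:
Scan adjacency: G appears as child of E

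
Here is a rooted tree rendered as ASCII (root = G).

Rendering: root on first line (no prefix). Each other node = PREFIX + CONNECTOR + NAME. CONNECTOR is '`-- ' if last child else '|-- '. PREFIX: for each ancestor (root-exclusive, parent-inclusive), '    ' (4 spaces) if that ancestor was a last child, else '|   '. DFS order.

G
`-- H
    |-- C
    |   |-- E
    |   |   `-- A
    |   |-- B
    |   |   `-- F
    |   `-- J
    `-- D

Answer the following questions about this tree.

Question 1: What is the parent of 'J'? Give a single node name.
Scan adjacency: J appears as child of C

Answer: C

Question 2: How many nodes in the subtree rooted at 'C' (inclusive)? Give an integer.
Answer: 6

Derivation:
Subtree rooted at C contains: A, B, C, E, F, J
Count = 6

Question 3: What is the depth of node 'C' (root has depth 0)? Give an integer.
Path from root to C: G -> H -> C
Depth = number of edges = 2

Answer: 2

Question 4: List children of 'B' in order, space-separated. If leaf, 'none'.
Answer: F

Derivation:
Node B's children (from adjacency): F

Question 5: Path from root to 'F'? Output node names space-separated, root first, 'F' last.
Answer: G H C B F

Derivation:
Walk down from root: G -> H -> C -> B -> F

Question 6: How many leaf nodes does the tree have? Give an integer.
Answer: 4

Derivation:
Leaves (nodes with no children): A, D, F, J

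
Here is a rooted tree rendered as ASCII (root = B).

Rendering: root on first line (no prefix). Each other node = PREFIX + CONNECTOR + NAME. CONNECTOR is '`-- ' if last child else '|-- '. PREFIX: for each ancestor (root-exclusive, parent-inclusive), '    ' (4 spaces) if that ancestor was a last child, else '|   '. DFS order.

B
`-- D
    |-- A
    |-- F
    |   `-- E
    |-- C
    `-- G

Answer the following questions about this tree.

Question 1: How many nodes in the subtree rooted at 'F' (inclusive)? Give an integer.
Answer: 2

Derivation:
Subtree rooted at F contains: E, F
Count = 2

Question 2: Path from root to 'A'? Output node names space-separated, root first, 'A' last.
Answer: B D A

Derivation:
Walk down from root: B -> D -> A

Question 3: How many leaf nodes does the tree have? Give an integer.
Leaves (nodes with no children): A, C, E, G

Answer: 4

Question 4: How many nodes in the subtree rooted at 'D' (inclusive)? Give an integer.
Subtree rooted at D contains: A, C, D, E, F, G
Count = 6

Answer: 6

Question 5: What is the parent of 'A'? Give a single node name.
Scan adjacency: A appears as child of D

Answer: D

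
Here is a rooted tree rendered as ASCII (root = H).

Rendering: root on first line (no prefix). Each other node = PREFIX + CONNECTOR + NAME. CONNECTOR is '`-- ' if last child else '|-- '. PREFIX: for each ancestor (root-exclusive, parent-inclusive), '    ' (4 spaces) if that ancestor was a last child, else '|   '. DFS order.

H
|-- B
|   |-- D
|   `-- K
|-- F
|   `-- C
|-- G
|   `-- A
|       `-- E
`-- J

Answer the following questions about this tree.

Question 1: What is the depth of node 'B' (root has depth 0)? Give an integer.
Path from root to B: H -> B
Depth = number of edges = 1

Answer: 1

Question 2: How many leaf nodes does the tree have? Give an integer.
Leaves (nodes with no children): C, D, E, J, K

Answer: 5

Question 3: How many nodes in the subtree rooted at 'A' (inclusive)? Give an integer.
Subtree rooted at A contains: A, E
Count = 2

Answer: 2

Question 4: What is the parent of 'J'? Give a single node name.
Scan adjacency: J appears as child of H

Answer: H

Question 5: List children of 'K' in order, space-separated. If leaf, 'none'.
Answer: none

Derivation:
Node K's children (from adjacency): (leaf)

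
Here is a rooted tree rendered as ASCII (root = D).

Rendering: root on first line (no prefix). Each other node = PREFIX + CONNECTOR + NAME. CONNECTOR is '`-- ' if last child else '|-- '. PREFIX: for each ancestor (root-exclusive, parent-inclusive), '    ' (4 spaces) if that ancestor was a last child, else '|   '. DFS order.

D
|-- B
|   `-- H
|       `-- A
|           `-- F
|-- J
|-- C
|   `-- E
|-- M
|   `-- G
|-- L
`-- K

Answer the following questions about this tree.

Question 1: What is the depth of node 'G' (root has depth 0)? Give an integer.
Answer: 2

Derivation:
Path from root to G: D -> M -> G
Depth = number of edges = 2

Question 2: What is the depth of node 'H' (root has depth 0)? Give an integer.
Answer: 2

Derivation:
Path from root to H: D -> B -> H
Depth = number of edges = 2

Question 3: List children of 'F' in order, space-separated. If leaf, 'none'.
Node F's children (from adjacency): (leaf)

Answer: none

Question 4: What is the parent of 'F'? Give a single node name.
Scan adjacency: F appears as child of A

Answer: A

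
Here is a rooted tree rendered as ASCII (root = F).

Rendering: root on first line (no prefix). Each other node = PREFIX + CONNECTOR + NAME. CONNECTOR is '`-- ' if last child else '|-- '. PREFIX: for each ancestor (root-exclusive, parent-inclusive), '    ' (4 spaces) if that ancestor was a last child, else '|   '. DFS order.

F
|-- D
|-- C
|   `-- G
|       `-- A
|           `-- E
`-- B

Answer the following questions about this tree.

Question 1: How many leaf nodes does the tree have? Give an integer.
Answer: 3

Derivation:
Leaves (nodes with no children): B, D, E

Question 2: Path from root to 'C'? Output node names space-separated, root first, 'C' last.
Answer: F C

Derivation:
Walk down from root: F -> C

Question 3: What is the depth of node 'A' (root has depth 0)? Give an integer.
Path from root to A: F -> C -> G -> A
Depth = number of edges = 3

Answer: 3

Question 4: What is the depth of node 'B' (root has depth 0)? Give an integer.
Path from root to B: F -> B
Depth = number of edges = 1

Answer: 1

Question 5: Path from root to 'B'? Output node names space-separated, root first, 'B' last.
Walk down from root: F -> B

Answer: F B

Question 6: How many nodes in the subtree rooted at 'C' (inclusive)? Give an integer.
Subtree rooted at C contains: A, C, E, G
Count = 4

Answer: 4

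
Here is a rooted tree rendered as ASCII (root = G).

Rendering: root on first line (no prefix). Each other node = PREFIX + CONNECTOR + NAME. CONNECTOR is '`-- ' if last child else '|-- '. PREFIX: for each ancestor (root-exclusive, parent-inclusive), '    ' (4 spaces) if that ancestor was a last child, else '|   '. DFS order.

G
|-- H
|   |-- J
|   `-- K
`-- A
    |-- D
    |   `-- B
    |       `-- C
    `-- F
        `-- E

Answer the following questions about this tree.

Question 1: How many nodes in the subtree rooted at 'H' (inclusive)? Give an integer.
Subtree rooted at H contains: H, J, K
Count = 3

Answer: 3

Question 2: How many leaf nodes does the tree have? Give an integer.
Leaves (nodes with no children): C, E, J, K

Answer: 4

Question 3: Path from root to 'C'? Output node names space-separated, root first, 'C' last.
Answer: G A D B C

Derivation:
Walk down from root: G -> A -> D -> B -> C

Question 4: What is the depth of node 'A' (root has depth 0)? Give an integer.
Path from root to A: G -> A
Depth = number of edges = 1

Answer: 1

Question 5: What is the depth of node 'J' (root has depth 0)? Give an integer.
Path from root to J: G -> H -> J
Depth = number of edges = 2

Answer: 2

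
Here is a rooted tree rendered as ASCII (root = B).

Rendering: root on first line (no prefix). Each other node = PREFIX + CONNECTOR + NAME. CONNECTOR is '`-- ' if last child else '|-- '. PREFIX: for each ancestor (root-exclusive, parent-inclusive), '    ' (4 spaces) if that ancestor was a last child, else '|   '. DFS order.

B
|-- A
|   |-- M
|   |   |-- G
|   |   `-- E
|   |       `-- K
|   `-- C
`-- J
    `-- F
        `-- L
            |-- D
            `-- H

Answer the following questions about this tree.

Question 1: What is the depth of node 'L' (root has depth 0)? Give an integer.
Answer: 3

Derivation:
Path from root to L: B -> J -> F -> L
Depth = number of edges = 3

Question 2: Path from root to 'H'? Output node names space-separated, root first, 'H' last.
Walk down from root: B -> J -> F -> L -> H

Answer: B J F L H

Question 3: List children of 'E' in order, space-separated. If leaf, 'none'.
Answer: K

Derivation:
Node E's children (from adjacency): K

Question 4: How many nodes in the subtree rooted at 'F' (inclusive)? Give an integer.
Subtree rooted at F contains: D, F, H, L
Count = 4

Answer: 4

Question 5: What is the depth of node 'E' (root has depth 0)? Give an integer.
Answer: 3

Derivation:
Path from root to E: B -> A -> M -> E
Depth = number of edges = 3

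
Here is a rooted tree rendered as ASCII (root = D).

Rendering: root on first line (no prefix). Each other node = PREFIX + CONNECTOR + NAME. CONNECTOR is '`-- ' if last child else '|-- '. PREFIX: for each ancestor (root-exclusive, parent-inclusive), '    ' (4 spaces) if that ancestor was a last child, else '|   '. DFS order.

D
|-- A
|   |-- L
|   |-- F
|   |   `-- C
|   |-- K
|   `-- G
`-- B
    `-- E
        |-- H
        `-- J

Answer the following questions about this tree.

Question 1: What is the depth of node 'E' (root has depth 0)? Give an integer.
Answer: 2

Derivation:
Path from root to E: D -> B -> E
Depth = number of edges = 2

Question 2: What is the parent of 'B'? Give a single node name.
Answer: D

Derivation:
Scan adjacency: B appears as child of D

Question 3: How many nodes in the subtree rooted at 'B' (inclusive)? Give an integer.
Subtree rooted at B contains: B, E, H, J
Count = 4

Answer: 4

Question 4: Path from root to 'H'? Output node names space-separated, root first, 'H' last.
Walk down from root: D -> B -> E -> H

Answer: D B E H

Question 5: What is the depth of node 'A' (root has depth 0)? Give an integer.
Answer: 1

Derivation:
Path from root to A: D -> A
Depth = number of edges = 1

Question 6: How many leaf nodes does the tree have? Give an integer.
Leaves (nodes with no children): C, G, H, J, K, L

Answer: 6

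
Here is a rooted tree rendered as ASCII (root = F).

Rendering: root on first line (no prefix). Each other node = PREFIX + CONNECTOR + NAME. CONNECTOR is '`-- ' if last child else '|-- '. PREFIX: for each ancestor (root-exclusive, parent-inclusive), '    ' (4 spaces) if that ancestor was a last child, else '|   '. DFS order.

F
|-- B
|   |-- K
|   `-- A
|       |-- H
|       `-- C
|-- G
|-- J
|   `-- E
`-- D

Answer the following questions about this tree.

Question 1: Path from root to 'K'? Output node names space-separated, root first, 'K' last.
Walk down from root: F -> B -> K

Answer: F B K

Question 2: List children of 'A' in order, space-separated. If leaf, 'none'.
Node A's children (from adjacency): H, C

Answer: H C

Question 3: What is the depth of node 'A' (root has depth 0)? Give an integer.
Answer: 2

Derivation:
Path from root to A: F -> B -> A
Depth = number of edges = 2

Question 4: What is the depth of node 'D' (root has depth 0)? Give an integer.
Path from root to D: F -> D
Depth = number of edges = 1

Answer: 1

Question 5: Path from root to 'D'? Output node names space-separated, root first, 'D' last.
Answer: F D

Derivation:
Walk down from root: F -> D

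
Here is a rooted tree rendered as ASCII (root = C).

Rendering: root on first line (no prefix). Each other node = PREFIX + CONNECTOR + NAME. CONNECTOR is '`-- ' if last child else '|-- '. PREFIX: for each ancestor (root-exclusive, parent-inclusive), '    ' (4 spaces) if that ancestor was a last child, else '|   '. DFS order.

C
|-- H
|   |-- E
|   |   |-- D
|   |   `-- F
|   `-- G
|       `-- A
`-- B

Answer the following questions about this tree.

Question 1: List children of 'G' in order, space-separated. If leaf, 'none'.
Answer: A

Derivation:
Node G's children (from adjacency): A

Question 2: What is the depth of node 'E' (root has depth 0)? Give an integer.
Path from root to E: C -> H -> E
Depth = number of edges = 2

Answer: 2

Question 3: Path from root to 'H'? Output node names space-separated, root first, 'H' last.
Answer: C H

Derivation:
Walk down from root: C -> H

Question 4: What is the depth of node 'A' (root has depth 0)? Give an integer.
Path from root to A: C -> H -> G -> A
Depth = number of edges = 3

Answer: 3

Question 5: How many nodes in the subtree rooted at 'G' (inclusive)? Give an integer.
Subtree rooted at G contains: A, G
Count = 2

Answer: 2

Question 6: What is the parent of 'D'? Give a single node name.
Scan adjacency: D appears as child of E

Answer: E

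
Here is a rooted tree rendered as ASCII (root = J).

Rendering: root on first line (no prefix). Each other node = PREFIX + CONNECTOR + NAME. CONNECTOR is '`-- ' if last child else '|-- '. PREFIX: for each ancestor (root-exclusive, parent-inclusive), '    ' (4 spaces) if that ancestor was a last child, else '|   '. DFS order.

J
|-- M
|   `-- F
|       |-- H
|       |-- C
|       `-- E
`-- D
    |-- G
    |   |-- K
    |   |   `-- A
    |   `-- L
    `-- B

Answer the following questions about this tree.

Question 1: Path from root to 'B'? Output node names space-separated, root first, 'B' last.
Answer: J D B

Derivation:
Walk down from root: J -> D -> B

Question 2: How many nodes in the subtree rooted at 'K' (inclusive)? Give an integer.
Subtree rooted at K contains: A, K
Count = 2

Answer: 2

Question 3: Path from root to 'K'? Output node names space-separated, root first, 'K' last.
Answer: J D G K

Derivation:
Walk down from root: J -> D -> G -> K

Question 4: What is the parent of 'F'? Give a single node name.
Scan adjacency: F appears as child of M

Answer: M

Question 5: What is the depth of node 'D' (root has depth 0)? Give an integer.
Path from root to D: J -> D
Depth = number of edges = 1

Answer: 1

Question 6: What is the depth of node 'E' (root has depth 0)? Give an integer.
Answer: 3

Derivation:
Path from root to E: J -> M -> F -> E
Depth = number of edges = 3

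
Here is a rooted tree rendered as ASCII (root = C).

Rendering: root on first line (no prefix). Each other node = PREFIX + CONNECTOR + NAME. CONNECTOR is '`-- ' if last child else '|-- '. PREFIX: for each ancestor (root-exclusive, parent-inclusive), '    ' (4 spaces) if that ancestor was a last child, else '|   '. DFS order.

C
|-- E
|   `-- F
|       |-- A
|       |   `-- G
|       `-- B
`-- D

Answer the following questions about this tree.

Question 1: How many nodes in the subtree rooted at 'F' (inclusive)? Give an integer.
Answer: 4

Derivation:
Subtree rooted at F contains: A, B, F, G
Count = 4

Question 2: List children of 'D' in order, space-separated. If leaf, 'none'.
Answer: none

Derivation:
Node D's children (from adjacency): (leaf)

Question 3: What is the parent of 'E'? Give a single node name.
Scan adjacency: E appears as child of C

Answer: C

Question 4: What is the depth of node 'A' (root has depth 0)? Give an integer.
Path from root to A: C -> E -> F -> A
Depth = number of edges = 3

Answer: 3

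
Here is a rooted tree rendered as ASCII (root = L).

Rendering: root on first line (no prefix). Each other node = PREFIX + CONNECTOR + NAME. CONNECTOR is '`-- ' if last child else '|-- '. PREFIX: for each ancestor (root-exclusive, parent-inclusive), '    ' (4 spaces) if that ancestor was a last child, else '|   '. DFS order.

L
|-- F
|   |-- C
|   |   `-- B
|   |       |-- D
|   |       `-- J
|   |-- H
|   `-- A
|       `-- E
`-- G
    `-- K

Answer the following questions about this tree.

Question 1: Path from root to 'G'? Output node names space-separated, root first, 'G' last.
Walk down from root: L -> G

Answer: L G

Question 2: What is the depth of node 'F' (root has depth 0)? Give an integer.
Path from root to F: L -> F
Depth = number of edges = 1

Answer: 1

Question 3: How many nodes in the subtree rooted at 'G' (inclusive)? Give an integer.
Answer: 2

Derivation:
Subtree rooted at G contains: G, K
Count = 2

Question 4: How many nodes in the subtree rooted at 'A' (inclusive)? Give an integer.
Subtree rooted at A contains: A, E
Count = 2

Answer: 2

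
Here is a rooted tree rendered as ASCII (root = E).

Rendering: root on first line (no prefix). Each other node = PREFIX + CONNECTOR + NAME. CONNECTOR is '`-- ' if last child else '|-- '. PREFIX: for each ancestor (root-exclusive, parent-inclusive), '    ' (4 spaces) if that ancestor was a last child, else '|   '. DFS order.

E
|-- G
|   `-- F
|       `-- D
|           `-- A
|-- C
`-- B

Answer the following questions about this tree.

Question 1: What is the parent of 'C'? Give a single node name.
Scan adjacency: C appears as child of E

Answer: E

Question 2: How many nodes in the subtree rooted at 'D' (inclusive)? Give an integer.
Subtree rooted at D contains: A, D
Count = 2

Answer: 2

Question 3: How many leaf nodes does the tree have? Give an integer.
Answer: 3

Derivation:
Leaves (nodes with no children): A, B, C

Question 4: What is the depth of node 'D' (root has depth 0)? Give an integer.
Path from root to D: E -> G -> F -> D
Depth = number of edges = 3

Answer: 3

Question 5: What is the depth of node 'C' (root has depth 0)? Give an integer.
Answer: 1

Derivation:
Path from root to C: E -> C
Depth = number of edges = 1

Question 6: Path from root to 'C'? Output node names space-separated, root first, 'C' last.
Walk down from root: E -> C

Answer: E C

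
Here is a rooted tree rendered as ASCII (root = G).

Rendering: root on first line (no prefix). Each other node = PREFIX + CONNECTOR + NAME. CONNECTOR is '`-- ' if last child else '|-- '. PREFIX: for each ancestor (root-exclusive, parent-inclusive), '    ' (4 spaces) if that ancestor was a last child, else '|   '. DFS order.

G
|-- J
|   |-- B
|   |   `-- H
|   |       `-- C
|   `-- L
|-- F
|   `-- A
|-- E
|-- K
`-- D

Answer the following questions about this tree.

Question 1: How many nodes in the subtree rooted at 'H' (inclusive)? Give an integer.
Subtree rooted at H contains: C, H
Count = 2

Answer: 2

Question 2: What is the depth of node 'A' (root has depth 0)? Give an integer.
Answer: 2

Derivation:
Path from root to A: G -> F -> A
Depth = number of edges = 2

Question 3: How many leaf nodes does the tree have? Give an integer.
Leaves (nodes with no children): A, C, D, E, K, L

Answer: 6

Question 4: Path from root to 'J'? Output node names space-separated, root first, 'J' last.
Answer: G J

Derivation:
Walk down from root: G -> J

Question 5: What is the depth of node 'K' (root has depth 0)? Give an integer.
Path from root to K: G -> K
Depth = number of edges = 1

Answer: 1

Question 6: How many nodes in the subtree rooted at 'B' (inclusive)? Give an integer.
Answer: 3

Derivation:
Subtree rooted at B contains: B, C, H
Count = 3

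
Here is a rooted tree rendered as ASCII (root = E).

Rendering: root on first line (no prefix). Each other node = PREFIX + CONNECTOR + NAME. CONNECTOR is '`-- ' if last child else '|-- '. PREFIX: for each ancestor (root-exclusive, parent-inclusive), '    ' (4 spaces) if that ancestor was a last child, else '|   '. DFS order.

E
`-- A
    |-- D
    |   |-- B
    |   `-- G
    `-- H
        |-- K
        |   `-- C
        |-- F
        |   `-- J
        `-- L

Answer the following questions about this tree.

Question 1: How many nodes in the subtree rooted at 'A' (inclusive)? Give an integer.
Subtree rooted at A contains: A, B, C, D, F, G, H, J, K, L
Count = 10

Answer: 10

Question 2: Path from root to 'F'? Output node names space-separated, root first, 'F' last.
Answer: E A H F

Derivation:
Walk down from root: E -> A -> H -> F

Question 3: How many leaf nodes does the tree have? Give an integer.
Leaves (nodes with no children): B, C, G, J, L

Answer: 5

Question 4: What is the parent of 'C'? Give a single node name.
Scan adjacency: C appears as child of K

Answer: K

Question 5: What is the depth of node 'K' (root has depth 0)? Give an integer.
Answer: 3

Derivation:
Path from root to K: E -> A -> H -> K
Depth = number of edges = 3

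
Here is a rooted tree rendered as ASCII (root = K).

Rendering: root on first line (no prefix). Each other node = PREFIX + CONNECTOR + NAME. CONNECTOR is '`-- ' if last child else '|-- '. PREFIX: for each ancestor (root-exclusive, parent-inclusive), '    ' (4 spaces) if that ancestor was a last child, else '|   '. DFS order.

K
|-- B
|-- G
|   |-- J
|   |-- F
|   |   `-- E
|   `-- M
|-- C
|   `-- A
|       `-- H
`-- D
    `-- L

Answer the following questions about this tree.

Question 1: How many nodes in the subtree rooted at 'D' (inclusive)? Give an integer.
Answer: 2

Derivation:
Subtree rooted at D contains: D, L
Count = 2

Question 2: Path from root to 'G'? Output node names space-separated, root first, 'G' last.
Walk down from root: K -> G

Answer: K G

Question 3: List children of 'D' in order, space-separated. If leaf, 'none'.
Answer: L

Derivation:
Node D's children (from adjacency): L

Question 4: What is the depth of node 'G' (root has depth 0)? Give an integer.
Path from root to G: K -> G
Depth = number of edges = 1

Answer: 1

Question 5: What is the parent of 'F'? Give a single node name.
Scan adjacency: F appears as child of G

Answer: G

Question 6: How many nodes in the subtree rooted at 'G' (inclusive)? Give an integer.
Answer: 5

Derivation:
Subtree rooted at G contains: E, F, G, J, M
Count = 5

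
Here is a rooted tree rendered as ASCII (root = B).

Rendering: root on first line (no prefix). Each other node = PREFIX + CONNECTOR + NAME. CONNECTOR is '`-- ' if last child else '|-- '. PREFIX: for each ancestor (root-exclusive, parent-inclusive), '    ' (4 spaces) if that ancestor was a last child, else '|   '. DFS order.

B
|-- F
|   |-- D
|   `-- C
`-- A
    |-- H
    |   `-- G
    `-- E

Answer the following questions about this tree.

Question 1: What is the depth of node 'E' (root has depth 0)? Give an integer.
Answer: 2

Derivation:
Path from root to E: B -> A -> E
Depth = number of edges = 2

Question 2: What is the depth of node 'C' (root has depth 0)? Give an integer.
Path from root to C: B -> F -> C
Depth = number of edges = 2

Answer: 2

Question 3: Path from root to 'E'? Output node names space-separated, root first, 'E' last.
Walk down from root: B -> A -> E

Answer: B A E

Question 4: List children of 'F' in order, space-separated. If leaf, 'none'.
Answer: D C

Derivation:
Node F's children (from adjacency): D, C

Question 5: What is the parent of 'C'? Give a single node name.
Scan adjacency: C appears as child of F

Answer: F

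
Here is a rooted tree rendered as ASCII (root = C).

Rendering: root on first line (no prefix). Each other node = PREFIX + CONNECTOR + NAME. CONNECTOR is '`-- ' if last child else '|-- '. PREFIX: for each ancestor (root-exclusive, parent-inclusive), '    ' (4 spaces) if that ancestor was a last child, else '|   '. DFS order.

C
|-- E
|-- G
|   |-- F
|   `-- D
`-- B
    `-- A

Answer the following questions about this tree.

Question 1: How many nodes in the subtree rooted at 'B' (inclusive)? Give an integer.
Subtree rooted at B contains: A, B
Count = 2

Answer: 2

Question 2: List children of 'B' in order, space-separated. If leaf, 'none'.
Node B's children (from adjacency): A

Answer: A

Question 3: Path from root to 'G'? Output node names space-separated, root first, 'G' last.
Walk down from root: C -> G

Answer: C G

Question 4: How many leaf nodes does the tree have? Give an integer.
Leaves (nodes with no children): A, D, E, F

Answer: 4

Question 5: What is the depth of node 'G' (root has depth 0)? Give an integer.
Path from root to G: C -> G
Depth = number of edges = 1

Answer: 1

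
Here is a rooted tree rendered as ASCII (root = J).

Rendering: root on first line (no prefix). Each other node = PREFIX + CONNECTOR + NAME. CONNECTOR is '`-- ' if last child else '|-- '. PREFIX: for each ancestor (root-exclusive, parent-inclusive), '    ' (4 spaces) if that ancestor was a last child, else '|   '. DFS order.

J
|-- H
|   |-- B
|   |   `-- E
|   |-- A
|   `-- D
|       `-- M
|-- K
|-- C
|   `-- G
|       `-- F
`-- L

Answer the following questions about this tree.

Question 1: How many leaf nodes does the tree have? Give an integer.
Answer: 6

Derivation:
Leaves (nodes with no children): A, E, F, K, L, M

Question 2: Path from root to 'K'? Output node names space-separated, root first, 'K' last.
Answer: J K

Derivation:
Walk down from root: J -> K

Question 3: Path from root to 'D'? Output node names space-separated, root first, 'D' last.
Answer: J H D

Derivation:
Walk down from root: J -> H -> D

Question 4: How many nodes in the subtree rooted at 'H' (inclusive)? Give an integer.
Subtree rooted at H contains: A, B, D, E, H, M
Count = 6

Answer: 6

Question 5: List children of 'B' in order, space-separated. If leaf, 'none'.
Answer: E

Derivation:
Node B's children (from adjacency): E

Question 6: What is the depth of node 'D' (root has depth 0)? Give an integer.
Path from root to D: J -> H -> D
Depth = number of edges = 2

Answer: 2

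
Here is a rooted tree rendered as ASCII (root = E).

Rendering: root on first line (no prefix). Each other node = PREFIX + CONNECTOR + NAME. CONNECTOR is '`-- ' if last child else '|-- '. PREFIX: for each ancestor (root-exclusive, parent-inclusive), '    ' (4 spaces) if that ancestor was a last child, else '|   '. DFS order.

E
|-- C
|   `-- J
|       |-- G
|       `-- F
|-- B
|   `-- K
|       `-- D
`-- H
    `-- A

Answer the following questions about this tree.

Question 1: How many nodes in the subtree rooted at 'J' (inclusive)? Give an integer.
Answer: 3

Derivation:
Subtree rooted at J contains: F, G, J
Count = 3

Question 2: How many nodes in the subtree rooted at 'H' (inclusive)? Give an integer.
Subtree rooted at H contains: A, H
Count = 2

Answer: 2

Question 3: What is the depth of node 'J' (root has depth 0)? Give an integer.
Path from root to J: E -> C -> J
Depth = number of edges = 2

Answer: 2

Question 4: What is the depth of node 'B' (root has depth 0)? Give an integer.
Path from root to B: E -> B
Depth = number of edges = 1

Answer: 1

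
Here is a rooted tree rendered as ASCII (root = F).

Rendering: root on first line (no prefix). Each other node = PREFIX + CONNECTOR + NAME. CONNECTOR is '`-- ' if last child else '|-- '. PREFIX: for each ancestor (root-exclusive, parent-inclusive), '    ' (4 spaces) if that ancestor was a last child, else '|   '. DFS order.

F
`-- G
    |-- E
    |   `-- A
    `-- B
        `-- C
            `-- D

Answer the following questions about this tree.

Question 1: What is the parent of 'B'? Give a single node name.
Scan adjacency: B appears as child of G

Answer: G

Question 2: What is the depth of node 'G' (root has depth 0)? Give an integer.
Path from root to G: F -> G
Depth = number of edges = 1

Answer: 1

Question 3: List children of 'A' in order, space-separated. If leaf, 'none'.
Node A's children (from adjacency): (leaf)

Answer: none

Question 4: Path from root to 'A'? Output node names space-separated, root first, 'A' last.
Walk down from root: F -> G -> E -> A

Answer: F G E A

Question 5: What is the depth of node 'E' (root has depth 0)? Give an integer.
Path from root to E: F -> G -> E
Depth = number of edges = 2

Answer: 2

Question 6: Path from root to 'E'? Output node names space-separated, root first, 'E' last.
Walk down from root: F -> G -> E

Answer: F G E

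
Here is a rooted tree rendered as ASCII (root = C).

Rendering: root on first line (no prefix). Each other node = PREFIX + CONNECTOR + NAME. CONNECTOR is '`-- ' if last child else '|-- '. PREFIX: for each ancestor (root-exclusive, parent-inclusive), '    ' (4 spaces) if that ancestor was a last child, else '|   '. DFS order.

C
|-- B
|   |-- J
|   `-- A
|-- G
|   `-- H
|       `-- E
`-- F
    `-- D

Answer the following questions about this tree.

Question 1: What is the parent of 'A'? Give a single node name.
Answer: B

Derivation:
Scan adjacency: A appears as child of B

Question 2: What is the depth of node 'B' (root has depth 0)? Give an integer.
Path from root to B: C -> B
Depth = number of edges = 1

Answer: 1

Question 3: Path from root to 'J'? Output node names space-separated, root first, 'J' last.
Answer: C B J

Derivation:
Walk down from root: C -> B -> J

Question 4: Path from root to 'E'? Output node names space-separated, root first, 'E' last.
Walk down from root: C -> G -> H -> E

Answer: C G H E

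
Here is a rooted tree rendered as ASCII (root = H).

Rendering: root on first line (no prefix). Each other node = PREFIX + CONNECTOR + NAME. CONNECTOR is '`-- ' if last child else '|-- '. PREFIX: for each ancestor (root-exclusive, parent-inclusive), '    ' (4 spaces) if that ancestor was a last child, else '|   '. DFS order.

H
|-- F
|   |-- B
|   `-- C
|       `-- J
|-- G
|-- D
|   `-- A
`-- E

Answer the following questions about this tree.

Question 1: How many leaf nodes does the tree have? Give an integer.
Answer: 5

Derivation:
Leaves (nodes with no children): A, B, E, G, J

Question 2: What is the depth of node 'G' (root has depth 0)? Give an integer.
Path from root to G: H -> G
Depth = number of edges = 1

Answer: 1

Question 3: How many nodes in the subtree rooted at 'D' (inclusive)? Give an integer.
Subtree rooted at D contains: A, D
Count = 2

Answer: 2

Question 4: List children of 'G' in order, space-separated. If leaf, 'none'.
Node G's children (from adjacency): (leaf)

Answer: none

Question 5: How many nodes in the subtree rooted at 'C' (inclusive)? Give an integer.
Subtree rooted at C contains: C, J
Count = 2

Answer: 2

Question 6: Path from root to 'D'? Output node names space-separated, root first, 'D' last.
Answer: H D

Derivation:
Walk down from root: H -> D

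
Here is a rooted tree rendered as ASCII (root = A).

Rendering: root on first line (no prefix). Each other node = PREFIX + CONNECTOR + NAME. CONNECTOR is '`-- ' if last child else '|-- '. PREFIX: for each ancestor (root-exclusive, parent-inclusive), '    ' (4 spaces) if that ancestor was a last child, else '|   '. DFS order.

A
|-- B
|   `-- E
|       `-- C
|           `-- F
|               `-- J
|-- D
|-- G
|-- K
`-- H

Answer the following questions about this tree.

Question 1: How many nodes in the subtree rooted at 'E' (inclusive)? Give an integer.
Answer: 4

Derivation:
Subtree rooted at E contains: C, E, F, J
Count = 4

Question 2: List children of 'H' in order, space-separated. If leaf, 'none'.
Node H's children (from adjacency): (leaf)

Answer: none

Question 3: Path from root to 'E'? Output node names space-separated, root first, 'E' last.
Answer: A B E

Derivation:
Walk down from root: A -> B -> E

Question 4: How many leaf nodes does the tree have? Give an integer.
Leaves (nodes with no children): D, G, H, J, K

Answer: 5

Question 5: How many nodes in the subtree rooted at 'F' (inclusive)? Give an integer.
Answer: 2

Derivation:
Subtree rooted at F contains: F, J
Count = 2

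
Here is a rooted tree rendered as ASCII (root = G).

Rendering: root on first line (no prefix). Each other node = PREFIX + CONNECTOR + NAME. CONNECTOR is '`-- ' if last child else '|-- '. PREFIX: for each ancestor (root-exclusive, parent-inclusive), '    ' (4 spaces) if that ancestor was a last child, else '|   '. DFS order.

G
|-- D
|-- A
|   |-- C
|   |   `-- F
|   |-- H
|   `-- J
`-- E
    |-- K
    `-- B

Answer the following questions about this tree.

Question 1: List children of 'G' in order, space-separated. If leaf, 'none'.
Node G's children (from adjacency): D, A, E

Answer: D A E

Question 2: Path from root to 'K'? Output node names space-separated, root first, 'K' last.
Answer: G E K

Derivation:
Walk down from root: G -> E -> K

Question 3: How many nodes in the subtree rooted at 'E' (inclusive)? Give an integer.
Answer: 3

Derivation:
Subtree rooted at E contains: B, E, K
Count = 3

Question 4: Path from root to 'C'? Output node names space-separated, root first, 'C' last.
Answer: G A C

Derivation:
Walk down from root: G -> A -> C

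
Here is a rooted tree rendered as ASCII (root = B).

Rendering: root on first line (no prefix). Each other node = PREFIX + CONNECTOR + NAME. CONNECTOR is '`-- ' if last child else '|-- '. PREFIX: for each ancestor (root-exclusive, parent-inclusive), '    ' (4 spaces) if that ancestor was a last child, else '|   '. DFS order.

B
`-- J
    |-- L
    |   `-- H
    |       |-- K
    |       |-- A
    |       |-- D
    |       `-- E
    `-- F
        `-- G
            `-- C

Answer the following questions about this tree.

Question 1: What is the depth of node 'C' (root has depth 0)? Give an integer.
Path from root to C: B -> J -> F -> G -> C
Depth = number of edges = 4

Answer: 4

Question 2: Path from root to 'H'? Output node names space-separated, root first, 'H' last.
Walk down from root: B -> J -> L -> H

Answer: B J L H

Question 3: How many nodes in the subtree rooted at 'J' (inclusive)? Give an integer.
Subtree rooted at J contains: A, C, D, E, F, G, H, J, K, L
Count = 10

Answer: 10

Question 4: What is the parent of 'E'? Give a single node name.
Scan adjacency: E appears as child of H

Answer: H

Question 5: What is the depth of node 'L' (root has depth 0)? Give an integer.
Answer: 2

Derivation:
Path from root to L: B -> J -> L
Depth = number of edges = 2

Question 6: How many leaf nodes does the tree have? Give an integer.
Leaves (nodes with no children): A, C, D, E, K

Answer: 5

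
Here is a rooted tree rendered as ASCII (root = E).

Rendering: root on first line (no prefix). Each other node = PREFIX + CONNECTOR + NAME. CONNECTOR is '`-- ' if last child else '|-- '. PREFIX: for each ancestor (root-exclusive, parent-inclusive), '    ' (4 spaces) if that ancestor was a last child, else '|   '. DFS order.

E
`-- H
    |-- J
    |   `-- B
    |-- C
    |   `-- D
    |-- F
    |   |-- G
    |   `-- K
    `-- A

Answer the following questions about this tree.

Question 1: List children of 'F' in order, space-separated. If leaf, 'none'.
Node F's children (from adjacency): G, K

Answer: G K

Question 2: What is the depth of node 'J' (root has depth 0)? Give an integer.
Answer: 2

Derivation:
Path from root to J: E -> H -> J
Depth = number of edges = 2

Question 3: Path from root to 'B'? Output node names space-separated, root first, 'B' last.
Walk down from root: E -> H -> J -> B

Answer: E H J B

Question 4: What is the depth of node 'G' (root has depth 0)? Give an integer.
Answer: 3

Derivation:
Path from root to G: E -> H -> F -> G
Depth = number of edges = 3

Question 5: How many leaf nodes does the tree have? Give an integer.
Leaves (nodes with no children): A, B, D, G, K

Answer: 5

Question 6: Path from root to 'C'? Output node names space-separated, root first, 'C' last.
Walk down from root: E -> H -> C

Answer: E H C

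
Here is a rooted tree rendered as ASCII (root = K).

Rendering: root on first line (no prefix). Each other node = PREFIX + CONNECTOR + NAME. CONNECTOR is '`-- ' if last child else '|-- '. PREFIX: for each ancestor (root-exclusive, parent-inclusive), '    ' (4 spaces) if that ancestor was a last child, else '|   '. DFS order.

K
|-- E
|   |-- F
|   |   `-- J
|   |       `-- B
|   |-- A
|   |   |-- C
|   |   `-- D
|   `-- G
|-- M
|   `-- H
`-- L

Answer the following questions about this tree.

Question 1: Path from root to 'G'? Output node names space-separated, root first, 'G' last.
Walk down from root: K -> E -> G

Answer: K E G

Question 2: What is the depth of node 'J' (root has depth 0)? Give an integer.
Path from root to J: K -> E -> F -> J
Depth = number of edges = 3

Answer: 3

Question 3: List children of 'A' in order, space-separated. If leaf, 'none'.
Answer: C D

Derivation:
Node A's children (from adjacency): C, D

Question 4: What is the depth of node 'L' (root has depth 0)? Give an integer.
Path from root to L: K -> L
Depth = number of edges = 1

Answer: 1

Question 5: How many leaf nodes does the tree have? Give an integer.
Leaves (nodes with no children): B, C, D, G, H, L

Answer: 6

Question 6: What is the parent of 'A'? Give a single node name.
Scan adjacency: A appears as child of E

Answer: E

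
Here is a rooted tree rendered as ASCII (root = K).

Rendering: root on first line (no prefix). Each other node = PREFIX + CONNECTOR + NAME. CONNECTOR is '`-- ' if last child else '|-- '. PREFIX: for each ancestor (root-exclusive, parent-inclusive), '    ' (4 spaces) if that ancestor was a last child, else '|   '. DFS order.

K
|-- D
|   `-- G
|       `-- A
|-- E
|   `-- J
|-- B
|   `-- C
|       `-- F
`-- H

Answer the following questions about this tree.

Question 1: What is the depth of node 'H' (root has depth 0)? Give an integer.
Answer: 1

Derivation:
Path from root to H: K -> H
Depth = number of edges = 1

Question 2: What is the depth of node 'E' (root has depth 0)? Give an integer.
Answer: 1

Derivation:
Path from root to E: K -> E
Depth = number of edges = 1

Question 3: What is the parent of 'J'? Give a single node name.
Scan adjacency: J appears as child of E

Answer: E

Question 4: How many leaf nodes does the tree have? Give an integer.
Leaves (nodes with no children): A, F, H, J

Answer: 4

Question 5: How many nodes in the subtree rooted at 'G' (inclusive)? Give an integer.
Answer: 2

Derivation:
Subtree rooted at G contains: A, G
Count = 2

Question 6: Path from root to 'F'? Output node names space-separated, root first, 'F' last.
Walk down from root: K -> B -> C -> F

Answer: K B C F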